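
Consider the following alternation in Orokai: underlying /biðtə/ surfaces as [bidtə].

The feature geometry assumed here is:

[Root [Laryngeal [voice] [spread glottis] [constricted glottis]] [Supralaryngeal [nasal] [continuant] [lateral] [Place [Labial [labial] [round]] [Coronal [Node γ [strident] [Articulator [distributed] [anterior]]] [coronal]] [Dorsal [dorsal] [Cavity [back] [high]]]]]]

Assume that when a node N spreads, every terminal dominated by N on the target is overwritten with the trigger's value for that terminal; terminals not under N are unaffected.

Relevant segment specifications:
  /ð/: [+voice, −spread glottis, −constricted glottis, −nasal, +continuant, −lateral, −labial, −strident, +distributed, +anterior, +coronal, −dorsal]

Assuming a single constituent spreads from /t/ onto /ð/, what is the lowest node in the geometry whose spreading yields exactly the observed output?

Supralaryngeal

The alternation /ð/ → [d] changes [continuant], [distributed] and nothing else.
In this geometry the lowest node dominating all of them is Supralaryngeal: every daughter of Supralaryngeal dominates only a proper subset, so no lower node suffices.
Spreading Supralaryngeal from /t/ overwrites each of those terminals with /t/'s values, yielding exactly [d].
Had Root spread, [voice] would have taken /t/'s value; it stays as in /ð/, confirming the spreading constituent is exactly Supralaryngeal.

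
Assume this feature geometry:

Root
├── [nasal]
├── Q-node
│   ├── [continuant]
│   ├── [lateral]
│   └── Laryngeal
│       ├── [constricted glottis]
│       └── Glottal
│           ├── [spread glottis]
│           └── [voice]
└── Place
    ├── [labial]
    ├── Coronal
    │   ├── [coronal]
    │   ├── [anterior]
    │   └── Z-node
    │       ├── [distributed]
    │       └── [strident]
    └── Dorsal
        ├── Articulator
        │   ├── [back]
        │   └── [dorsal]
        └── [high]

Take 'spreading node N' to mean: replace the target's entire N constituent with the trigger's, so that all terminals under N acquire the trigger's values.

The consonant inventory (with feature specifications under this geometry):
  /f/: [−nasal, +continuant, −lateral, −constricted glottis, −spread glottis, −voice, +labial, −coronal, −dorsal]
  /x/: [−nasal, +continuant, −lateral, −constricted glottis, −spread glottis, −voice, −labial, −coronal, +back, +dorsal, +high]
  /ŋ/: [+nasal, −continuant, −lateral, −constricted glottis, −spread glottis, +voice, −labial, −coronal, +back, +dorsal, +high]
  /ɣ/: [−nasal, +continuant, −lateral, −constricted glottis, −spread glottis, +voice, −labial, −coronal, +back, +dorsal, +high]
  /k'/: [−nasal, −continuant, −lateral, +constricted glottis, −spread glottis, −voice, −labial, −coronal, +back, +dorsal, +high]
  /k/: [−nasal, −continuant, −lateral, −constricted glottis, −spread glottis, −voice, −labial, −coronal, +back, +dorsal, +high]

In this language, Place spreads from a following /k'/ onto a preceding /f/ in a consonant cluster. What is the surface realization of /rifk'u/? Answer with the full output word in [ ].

[rixk'u]

The Place node dominates the terminals [labial], [coronal], [anterior], [distributed], [strident], [back], [dorsal], [high].
After delinking /f/'s Place and linking /k'/'s, the affected terminals become [−labial], [−coronal], [+back], [+dorsal], [+high]; [nasal], [continuant], [lateral], … (outside Place) are retained from /f/.
The resulting bundle matches /x/ in the inventory; substituting it for /f/ gives [rixk'u].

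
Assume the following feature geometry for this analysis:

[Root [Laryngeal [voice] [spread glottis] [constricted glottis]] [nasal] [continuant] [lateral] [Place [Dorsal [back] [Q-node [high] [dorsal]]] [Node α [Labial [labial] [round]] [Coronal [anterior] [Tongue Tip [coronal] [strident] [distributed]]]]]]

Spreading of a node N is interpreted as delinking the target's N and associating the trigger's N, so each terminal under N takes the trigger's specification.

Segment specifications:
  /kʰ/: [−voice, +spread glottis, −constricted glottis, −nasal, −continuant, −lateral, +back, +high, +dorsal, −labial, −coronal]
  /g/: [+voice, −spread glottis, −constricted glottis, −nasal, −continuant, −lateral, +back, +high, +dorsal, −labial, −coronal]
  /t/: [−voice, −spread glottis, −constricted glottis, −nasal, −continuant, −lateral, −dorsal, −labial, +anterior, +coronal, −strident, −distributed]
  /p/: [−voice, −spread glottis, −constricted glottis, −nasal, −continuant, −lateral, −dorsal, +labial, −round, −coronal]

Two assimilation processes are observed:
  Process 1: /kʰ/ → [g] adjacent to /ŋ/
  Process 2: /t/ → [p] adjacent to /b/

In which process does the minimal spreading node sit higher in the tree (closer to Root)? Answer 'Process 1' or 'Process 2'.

Process 1

Process 1: the features that change are [voice], [spread glottis]; the minimal node is Laryngeal (depth 1).
Process 2 alters [labial], [round], [coronal], [anterior], [distributed], [strident]; the lowest common ancestor is Node α (depth 2 from Root).
Laryngeal is closer to Root than Node α, so Process 1 spreads the higher node.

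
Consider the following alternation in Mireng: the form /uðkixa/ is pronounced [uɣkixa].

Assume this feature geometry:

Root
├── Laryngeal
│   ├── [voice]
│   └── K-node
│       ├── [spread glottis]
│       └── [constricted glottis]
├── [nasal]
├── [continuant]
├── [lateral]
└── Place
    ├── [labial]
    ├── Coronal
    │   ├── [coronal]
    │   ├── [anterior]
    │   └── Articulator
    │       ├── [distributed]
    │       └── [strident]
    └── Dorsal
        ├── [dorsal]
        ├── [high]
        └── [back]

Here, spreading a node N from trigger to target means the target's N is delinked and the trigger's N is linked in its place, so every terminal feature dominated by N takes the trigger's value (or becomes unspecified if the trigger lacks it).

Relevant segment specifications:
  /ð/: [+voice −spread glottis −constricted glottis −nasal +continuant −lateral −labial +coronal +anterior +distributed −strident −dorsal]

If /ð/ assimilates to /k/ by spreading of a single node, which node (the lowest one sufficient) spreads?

Place

The alternation /ð/ → [ɣ] changes [coronal], [anterior], [distributed], [strident], [dorsal], [high], [back] and nothing else.
These terminals are all dominated by Place, and no proper subconstituent of Place covers them all; Place is their lowest common ancestor.
Spreading Place from /k/ overwrites each of those terminals with /k/'s values, yielding exactly [ɣ].
Since [continuant], [voice] are preserved even though /k/ disagrees there, no node above Place spread.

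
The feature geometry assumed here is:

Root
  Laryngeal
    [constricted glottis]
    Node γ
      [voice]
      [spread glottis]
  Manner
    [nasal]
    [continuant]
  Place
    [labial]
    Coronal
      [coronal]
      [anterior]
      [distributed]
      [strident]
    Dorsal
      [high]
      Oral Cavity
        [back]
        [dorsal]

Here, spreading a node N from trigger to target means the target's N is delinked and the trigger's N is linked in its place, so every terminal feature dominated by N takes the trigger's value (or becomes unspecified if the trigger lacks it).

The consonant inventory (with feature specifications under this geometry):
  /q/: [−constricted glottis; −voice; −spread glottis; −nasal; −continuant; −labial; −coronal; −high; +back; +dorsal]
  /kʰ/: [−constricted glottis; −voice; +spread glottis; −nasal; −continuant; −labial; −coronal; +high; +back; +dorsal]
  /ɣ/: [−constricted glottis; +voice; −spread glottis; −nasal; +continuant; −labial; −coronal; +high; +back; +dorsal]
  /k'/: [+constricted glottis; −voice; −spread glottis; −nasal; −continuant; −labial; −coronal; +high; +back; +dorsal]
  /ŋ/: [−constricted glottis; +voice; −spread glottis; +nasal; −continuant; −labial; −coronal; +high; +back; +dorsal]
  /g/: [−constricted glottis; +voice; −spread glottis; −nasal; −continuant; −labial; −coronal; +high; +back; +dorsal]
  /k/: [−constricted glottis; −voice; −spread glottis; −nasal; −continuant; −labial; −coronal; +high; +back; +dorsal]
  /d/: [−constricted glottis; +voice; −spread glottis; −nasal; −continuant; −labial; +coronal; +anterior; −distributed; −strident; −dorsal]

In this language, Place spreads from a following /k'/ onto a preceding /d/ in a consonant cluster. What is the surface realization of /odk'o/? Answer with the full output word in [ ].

The Place node dominates the terminals [labial], [coronal], [anterior], [distributed], [strident], [high], [back], [dorsal].
After delinking /d/'s Place and linking /k'/'s, the affected terminals become [−labial], [−coronal], [+high], [+back], [+dorsal]; [constricted glottis], [voice], [spread glottis], … (outside Place) are retained from /d/.
The resulting bundle matches /g/ in the inventory; substituting it for /d/ gives [ogk'o].

[ogk'o]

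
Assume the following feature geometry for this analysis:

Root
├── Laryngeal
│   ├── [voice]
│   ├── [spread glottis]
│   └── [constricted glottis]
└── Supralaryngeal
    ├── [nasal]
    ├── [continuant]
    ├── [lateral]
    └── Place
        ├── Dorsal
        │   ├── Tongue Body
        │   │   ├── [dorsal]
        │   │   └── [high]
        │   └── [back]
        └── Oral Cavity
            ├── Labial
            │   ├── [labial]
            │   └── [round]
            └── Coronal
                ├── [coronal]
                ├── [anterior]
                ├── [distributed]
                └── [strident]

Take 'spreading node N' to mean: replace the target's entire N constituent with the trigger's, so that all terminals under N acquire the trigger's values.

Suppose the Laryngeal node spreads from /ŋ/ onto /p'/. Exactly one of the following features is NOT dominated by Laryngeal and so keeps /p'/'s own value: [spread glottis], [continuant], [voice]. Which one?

The terminals dominated by Laryngeal are [voice], [spread glottis], [constricted glottis].
Spreading Laryngeal replaces [voice], [spread glottis] with the trigger's values, since each sits inside the Laryngeal constituent.
But [continuant] is a dependent of Supralaryngeal, outside Laryngeal; it is therefore untouched by the spreading.

[continuant]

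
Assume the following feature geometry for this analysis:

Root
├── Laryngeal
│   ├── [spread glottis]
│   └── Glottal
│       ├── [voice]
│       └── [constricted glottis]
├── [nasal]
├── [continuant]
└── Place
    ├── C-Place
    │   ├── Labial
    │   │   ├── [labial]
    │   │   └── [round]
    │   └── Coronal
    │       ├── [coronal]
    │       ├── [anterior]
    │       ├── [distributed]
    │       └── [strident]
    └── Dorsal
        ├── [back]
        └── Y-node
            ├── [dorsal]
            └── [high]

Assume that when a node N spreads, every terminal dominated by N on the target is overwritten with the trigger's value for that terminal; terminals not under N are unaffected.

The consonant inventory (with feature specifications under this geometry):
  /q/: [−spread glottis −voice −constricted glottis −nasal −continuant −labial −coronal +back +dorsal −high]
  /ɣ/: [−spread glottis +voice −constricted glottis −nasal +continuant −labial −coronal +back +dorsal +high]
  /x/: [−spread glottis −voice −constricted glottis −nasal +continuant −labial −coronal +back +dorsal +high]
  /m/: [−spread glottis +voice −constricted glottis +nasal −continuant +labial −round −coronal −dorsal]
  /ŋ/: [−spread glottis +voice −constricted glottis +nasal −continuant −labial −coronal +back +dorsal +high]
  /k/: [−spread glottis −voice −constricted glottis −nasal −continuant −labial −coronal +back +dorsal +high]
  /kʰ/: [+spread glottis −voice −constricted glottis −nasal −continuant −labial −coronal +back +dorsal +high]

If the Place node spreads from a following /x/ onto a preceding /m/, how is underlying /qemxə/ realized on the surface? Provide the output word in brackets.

[qeŋxə]

Place immediately or transitively dominates [labial], [round], [coronal], [anterior], [distributed], [strident], [back], [dorsal], [high].
The target acquires /x/'s values for everything under Place — [−labial], [−coronal], [+back], [+dorsal], [+high] — while keeping its own [spread glottis], [voice], [constricted glottis], ….
The resulting bundle matches /ŋ/ in the inventory; substituting it for /m/ gives [qeŋxə].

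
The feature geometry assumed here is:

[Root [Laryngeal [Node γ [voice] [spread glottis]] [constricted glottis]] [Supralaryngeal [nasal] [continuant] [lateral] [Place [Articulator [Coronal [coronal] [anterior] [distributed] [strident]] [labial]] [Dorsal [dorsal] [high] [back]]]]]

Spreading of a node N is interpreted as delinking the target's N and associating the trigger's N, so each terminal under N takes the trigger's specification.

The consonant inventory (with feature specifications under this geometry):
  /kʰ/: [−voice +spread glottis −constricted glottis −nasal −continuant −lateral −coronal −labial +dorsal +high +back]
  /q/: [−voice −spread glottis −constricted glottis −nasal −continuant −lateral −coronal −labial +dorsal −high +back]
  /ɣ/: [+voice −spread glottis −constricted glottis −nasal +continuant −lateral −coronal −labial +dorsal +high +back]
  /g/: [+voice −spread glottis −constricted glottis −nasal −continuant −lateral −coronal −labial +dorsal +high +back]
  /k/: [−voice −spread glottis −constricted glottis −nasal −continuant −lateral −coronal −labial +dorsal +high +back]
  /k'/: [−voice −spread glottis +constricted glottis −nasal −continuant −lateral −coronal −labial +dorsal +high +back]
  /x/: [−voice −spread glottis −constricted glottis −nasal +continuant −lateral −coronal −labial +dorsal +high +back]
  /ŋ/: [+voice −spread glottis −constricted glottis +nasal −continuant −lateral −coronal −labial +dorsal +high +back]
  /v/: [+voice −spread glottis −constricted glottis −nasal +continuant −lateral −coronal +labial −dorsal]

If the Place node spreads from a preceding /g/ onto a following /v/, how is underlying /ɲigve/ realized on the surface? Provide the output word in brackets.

[ɲigɣe]

The Place node dominates the terminals [coronal], [anterior], [distributed], [strident], [labial], [dorsal], [high], [back].
After delinking /v/'s Place and linking /g/'s, the affected terminals become [−coronal], [−labial], [+dorsal], [+high], [+back]; [voice], [spread glottis], [constricted glottis], … (outside Place) are retained from /v/.
Among the inventory, only /ɣ/ has exactly this specification, giving the surface form [ɲigɣe].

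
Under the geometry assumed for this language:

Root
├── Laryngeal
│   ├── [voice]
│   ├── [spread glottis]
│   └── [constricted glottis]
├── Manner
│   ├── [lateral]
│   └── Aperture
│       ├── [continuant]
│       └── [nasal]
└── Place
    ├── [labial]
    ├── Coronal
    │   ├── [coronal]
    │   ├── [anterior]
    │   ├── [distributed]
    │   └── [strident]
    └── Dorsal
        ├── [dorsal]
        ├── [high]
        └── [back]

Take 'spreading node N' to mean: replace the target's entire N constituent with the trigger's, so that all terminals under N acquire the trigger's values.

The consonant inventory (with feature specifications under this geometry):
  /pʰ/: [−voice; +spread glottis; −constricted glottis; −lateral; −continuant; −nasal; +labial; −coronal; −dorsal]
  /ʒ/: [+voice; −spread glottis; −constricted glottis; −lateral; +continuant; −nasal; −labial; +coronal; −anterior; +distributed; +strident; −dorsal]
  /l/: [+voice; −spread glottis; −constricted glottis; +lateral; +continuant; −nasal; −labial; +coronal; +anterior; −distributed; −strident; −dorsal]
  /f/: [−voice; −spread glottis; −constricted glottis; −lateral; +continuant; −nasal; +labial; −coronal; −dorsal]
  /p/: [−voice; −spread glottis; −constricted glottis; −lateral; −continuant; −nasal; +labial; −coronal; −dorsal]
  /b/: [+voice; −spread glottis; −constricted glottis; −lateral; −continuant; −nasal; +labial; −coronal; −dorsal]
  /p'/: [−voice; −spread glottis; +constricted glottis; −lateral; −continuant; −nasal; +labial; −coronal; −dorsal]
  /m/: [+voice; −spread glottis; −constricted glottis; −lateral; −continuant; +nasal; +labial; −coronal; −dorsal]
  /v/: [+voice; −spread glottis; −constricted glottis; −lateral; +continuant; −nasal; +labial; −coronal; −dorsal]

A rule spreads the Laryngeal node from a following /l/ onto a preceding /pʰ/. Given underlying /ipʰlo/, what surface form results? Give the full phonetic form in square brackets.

Laryngeal immediately or transitively dominates [voice], [spread glottis], [constricted glottis].
After delinking /pʰ/'s Laryngeal and linking /l/'s, the affected terminals become [+voice], [−spread glottis], [−constricted glottis]; [lateral], [continuant], [nasal], … (outside Laryngeal) are retained from /pʰ/.
This feature bundle is that of [b], so /ipʰlo/ surfaces as [iblo].

[iblo]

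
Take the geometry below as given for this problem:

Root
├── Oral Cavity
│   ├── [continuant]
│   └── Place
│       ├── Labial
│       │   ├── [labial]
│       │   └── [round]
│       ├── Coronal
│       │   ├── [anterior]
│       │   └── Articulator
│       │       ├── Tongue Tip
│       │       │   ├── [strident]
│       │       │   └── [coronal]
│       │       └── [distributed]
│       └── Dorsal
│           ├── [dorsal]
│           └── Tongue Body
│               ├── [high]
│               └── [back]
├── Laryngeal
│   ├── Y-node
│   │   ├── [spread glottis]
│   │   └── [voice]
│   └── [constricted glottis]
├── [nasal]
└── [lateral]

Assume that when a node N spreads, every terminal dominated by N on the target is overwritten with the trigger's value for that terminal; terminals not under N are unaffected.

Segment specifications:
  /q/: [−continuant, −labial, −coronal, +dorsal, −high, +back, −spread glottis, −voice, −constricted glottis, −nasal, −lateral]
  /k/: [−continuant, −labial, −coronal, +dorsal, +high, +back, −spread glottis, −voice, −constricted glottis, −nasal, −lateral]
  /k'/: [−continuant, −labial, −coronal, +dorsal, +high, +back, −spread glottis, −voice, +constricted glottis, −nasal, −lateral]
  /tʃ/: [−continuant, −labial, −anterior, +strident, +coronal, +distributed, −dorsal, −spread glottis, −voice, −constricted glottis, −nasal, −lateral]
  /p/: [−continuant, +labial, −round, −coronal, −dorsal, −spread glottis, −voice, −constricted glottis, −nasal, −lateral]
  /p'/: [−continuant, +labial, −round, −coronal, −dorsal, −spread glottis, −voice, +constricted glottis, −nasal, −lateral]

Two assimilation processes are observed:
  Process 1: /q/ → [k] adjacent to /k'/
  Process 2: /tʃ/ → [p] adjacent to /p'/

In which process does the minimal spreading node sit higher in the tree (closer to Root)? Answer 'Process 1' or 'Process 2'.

Process 1 alters [high]; the lowest dominating node is [high] (depth 5 from Root).
Process 2: the features that change are [labial], [round], [coronal], [anterior], [distributed], [strident]; the minimal node is Place (depth 2).
Depth 2 < depth 5; Process 2 involves the structurally higher constituent Place.

Process 2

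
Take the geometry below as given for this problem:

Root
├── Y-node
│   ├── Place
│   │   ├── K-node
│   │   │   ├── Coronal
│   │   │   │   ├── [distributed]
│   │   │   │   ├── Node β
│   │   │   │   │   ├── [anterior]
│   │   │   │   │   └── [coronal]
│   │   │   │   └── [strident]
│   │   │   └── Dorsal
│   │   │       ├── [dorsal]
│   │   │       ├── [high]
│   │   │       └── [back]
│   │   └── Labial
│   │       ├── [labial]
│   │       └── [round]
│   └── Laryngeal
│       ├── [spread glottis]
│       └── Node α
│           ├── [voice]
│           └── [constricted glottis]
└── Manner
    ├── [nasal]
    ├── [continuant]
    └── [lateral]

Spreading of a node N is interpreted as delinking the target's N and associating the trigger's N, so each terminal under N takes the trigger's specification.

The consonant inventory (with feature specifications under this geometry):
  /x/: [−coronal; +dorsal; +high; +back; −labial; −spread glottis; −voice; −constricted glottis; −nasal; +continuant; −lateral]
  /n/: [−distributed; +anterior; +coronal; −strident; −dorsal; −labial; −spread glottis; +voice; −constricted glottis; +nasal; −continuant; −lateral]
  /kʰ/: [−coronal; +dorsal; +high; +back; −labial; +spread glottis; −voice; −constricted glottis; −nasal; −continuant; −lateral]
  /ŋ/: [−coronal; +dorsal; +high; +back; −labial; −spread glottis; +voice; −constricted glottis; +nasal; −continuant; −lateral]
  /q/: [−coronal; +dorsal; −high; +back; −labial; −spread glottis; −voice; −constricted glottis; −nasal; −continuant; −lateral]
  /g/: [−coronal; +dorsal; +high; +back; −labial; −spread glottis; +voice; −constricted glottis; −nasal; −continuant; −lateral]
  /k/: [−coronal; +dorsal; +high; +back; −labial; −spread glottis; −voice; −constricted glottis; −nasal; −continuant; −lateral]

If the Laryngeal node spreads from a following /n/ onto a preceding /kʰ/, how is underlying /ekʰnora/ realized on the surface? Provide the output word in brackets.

The Laryngeal node dominates the terminals [spread glottis], [voice], [constricted glottis].
Spreading Laryngeal from /n/ onto /kʰ/ replaces those values with /n/'s: [−spread glottis], [+voice], [−constricted glottis]. Features outside Laryngeal ([coronal], [dorsal], [high], …) stay as in /kʰ/.
This feature bundle is that of [g], so /ekʰnora/ surfaces as [egnora].

[egnora]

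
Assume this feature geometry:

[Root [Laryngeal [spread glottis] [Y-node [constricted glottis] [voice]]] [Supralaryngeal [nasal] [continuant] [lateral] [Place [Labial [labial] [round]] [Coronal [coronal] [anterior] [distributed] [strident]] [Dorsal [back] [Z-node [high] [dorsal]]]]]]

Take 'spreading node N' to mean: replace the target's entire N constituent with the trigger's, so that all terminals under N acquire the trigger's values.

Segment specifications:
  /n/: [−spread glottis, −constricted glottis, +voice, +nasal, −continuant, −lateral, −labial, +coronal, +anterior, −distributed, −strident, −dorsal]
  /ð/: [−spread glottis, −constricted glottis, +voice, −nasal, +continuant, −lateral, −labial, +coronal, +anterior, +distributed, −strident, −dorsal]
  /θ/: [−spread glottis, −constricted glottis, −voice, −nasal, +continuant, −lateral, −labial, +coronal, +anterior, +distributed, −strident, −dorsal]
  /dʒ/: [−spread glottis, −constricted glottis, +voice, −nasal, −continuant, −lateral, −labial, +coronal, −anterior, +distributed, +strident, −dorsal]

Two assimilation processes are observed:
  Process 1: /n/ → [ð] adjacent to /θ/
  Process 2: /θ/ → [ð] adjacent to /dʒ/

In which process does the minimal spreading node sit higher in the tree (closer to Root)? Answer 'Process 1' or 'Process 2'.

In Process 1, [nasal], [continuant], [distributed] change, so the minimal spreading node is Supralaryngeal at depth 1.
In Process 2, [voice] changes, so the minimal spreading node is [voice] at depth 3.
Supralaryngeal is closer to Root than [voice], so Process 1 spreads the higher node.

Process 1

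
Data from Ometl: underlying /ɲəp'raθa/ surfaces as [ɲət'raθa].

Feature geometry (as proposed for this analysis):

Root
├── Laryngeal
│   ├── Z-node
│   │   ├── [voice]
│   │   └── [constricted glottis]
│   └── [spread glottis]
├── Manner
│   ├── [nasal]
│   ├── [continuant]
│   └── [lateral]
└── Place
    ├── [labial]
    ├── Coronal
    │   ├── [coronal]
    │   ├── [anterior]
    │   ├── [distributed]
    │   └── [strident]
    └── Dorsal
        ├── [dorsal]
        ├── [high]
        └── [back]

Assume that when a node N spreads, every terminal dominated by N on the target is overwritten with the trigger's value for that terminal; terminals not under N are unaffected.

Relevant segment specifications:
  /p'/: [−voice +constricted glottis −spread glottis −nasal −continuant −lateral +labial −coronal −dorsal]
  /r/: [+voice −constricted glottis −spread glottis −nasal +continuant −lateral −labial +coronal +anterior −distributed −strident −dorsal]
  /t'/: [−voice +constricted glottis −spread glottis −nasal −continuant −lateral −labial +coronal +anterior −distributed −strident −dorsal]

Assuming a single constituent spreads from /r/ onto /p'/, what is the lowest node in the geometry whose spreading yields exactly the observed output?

Place

The alternation /p'/ → [t'] changes [labial], [coronal], [anterior], [distributed], [strident] and nothing else.
These terminals are all dominated by Place, and no proper subconstituent of Place covers them all; Place is their lowest common ancestor.
If Place spreads, every terminal under it takes /r/'s value, producing [t'] as observed.
Since [continuant], [constricted glottis] are preserved even though /r/ disagrees there, no node above Place spread.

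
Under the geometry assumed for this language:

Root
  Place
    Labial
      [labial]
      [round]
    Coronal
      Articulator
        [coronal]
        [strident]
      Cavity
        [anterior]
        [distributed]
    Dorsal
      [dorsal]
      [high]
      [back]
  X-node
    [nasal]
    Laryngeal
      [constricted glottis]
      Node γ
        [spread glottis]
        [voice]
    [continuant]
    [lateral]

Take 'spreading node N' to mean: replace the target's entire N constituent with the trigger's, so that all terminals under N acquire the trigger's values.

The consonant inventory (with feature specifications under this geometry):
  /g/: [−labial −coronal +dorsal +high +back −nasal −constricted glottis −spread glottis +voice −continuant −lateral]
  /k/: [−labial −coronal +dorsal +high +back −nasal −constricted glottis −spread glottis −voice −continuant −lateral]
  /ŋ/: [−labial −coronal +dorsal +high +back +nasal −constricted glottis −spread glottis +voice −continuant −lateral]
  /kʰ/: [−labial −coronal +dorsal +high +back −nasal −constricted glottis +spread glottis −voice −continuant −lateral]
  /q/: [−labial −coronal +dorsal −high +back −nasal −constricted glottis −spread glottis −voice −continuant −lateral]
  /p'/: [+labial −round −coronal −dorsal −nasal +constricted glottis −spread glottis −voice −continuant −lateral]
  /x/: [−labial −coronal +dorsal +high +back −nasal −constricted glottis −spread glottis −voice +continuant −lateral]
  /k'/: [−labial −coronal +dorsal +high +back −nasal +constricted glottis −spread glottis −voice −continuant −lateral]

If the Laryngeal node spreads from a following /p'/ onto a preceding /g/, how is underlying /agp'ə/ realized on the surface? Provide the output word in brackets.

[ak'p'ə]

Terminals under Laryngeal in this geometry: [constricted glottis], [spread glottis], [voice].
Spreading Laryngeal from /p'/ onto /g/ replaces those values with /p'/'s: [+constricted glottis], [−spread glottis], [−voice]. Features outside Laryngeal ([labial], [coronal], [dorsal], …) stay as in /g/.
Among the inventory, only /k'/ has exactly this specification, giving the surface form [ak'p'ə].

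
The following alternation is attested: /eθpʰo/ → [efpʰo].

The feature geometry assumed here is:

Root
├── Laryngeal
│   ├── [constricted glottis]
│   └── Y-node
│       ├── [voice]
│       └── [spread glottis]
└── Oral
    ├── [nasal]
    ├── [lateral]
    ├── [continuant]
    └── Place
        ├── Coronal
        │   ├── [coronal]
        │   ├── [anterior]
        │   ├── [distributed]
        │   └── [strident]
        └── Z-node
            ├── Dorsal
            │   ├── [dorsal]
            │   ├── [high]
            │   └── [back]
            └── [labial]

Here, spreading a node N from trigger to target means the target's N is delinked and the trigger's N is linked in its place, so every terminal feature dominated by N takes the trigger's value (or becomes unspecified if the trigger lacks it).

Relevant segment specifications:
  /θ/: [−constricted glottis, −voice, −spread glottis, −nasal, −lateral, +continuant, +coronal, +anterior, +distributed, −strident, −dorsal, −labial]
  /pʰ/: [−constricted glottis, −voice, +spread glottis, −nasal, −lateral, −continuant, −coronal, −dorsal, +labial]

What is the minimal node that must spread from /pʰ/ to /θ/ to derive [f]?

Place

The alternation /θ/ → [f] changes [labial], [coronal], [anterior], [distributed], [strident] and nothing else.
These terminals are all dominated by Place, and no proper subconstituent of Place covers them all; Place is their lowest common ancestor.
If Place spreads, every terminal under it takes /pʰ/'s value, producing [f] as observed.
[continuant] — on which /pʰ/ differs from /θ/ — is unchanged, so neither Oral nor anything higher can have spread; the constituent is no larger than Place.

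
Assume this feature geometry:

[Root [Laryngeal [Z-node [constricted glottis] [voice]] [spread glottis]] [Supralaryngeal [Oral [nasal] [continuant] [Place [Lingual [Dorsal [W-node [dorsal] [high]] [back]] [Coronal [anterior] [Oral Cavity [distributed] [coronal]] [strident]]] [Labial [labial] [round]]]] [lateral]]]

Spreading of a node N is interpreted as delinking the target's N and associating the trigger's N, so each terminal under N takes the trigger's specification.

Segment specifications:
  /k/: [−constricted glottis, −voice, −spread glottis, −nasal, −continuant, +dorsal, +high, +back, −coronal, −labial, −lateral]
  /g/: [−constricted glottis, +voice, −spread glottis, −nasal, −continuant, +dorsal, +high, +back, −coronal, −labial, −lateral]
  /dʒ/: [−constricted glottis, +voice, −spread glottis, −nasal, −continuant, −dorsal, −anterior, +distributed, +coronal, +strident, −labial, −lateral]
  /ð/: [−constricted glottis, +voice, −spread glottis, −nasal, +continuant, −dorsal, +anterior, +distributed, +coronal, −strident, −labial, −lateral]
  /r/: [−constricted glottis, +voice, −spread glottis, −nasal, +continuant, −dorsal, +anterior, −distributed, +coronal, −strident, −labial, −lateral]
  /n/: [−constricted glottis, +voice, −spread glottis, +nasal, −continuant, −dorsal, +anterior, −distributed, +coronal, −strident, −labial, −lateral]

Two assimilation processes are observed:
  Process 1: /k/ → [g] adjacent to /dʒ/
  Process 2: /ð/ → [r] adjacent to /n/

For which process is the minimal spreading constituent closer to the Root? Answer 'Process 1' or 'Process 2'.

Process 1 alters [voice]; the lowest dominating node is [voice] (depth 3 from Root).
In Process 2, [distributed] changes, so the minimal spreading node is [distributed] at depth 7.
Depth 3 < depth 7; Process 1 involves the structurally higher constituent [voice].

Process 1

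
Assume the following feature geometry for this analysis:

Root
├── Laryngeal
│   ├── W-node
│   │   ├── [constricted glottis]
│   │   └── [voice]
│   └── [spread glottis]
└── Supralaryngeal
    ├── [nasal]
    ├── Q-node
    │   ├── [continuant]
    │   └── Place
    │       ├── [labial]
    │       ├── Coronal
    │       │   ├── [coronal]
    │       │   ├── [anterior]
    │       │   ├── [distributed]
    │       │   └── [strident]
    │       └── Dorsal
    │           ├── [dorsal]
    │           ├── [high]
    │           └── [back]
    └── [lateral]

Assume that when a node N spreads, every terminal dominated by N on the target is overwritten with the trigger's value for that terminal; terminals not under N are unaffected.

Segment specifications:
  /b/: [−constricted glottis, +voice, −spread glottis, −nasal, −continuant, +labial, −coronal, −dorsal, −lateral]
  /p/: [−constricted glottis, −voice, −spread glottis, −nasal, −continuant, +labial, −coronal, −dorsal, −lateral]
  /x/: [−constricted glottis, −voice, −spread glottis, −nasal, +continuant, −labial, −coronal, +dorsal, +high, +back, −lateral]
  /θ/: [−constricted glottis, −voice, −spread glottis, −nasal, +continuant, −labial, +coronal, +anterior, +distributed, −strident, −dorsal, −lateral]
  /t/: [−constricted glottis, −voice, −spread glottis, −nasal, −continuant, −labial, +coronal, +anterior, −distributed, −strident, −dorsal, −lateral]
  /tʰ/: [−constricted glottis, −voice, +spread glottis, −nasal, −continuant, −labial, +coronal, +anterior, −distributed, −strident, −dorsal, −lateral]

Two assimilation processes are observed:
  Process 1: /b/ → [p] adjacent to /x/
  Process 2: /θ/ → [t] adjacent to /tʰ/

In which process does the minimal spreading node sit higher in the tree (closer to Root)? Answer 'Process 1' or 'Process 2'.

Process 1 alters [voice]; the lowest dominating node is [voice] (depth 3 from Root).
In Process 2, [continuant], [distributed] change, so the minimal spreading node is Q-node at depth 2.
Depth 2 < depth 3; Process 2 involves the structurally higher constituent Q-node.

Process 2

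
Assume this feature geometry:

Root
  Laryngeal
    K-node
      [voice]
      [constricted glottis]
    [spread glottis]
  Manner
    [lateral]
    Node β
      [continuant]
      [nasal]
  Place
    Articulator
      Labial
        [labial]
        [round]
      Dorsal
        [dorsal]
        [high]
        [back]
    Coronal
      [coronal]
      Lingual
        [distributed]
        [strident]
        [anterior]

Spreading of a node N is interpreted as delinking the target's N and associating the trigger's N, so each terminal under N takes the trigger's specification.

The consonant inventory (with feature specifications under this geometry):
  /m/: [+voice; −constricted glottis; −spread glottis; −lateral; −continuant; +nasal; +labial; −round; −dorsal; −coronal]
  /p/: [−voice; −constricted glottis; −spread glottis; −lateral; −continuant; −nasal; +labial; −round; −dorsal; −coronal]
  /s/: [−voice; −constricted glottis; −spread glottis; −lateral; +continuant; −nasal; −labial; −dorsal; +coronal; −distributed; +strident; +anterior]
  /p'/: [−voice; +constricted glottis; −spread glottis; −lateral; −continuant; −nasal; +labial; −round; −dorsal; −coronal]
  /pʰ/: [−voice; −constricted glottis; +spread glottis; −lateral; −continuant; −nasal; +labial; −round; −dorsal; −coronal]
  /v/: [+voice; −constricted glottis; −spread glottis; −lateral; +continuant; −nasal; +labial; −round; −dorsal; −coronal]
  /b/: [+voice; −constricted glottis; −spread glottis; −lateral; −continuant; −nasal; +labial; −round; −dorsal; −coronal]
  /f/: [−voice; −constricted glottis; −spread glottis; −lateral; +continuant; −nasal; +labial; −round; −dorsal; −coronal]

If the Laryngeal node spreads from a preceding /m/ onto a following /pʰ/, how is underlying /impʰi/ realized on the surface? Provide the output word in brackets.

[imbi]

The Laryngeal node dominates the terminals [voice], [constricted glottis], [spread glottis].
The target acquires /m/'s values for everything under Laryngeal — [+voice], [−constricted glottis], [−spread glottis] — while keeping its own [lateral], [continuant], [nasal], ….
Among the inventory, only /b/ has exactly this specification, giving the surface form [imbi].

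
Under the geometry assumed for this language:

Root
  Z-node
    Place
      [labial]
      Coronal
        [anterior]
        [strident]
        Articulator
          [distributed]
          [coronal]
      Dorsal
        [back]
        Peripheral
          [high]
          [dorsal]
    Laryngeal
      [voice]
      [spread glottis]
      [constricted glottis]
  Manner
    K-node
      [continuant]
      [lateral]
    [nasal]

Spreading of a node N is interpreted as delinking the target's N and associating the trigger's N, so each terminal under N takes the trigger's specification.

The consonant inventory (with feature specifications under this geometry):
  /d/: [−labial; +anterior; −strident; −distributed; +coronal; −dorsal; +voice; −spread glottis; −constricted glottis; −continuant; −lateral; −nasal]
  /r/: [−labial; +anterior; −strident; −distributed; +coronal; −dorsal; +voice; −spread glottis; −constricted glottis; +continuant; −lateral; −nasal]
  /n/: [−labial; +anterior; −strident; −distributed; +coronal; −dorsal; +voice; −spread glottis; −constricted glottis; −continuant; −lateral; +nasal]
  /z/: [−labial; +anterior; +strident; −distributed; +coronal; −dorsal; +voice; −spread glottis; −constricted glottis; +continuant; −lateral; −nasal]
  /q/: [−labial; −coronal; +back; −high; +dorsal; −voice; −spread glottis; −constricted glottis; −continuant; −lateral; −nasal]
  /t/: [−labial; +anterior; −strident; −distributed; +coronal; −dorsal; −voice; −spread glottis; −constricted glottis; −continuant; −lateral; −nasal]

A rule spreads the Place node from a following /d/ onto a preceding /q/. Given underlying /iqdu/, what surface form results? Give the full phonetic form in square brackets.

Place immediately or transitively dominates [labial], [anterior], [strident], [distributed], [coronal], [back], [high], [dorsal].
After delinking /q/'s Place and linking /d/'s, the affected terminals become [−labial], [+anterior], [−strident], [−distributed], [+coronal], [−dorsal]; [voice], [spread glottis], [constricted glottis], … (outside Place) are retained from /q/.
Among the inventory, only /t/ has exactly this specification, giving the surface form [itdu].

[itdu]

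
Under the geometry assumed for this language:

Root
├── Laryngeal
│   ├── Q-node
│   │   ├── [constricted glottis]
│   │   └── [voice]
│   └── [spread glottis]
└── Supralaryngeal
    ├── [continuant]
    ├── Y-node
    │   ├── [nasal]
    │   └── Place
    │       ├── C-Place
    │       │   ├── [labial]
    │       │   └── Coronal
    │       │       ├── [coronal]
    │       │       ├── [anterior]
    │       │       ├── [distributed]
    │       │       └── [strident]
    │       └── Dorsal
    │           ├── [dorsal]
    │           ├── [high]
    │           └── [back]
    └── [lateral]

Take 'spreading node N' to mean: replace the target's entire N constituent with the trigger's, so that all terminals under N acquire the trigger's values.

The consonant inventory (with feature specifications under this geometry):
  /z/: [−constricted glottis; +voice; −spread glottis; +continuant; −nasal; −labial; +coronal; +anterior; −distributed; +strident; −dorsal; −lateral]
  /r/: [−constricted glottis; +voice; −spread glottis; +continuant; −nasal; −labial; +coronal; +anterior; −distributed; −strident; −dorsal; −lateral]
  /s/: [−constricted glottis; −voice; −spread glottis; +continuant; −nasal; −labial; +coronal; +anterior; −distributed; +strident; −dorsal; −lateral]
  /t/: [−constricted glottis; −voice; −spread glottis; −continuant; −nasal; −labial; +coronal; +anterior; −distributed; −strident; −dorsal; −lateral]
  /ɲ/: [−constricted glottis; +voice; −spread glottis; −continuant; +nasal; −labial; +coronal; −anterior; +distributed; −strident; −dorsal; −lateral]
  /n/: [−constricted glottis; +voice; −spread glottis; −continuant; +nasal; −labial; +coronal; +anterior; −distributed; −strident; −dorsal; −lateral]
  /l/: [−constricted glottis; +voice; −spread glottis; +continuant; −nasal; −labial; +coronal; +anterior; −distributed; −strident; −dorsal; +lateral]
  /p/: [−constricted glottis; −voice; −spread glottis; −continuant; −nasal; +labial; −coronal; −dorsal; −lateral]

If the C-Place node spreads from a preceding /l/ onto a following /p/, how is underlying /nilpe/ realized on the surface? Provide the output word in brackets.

[nilte]

The C-Place node dominates the terminals [labial], [coronal], [anterior], [distributed], [strident].
Spreading C-Place from /l/ onto /p/ replaces those values with /l/'s: [−labial], [+coronal], [+anterior], [−distributed], [−strident]. Features outside C-Place ([constricted glottis], [voice], [spread glottis], …) stay as in /p/.
Among the inventory, only /t/ has exactly this specification, giving the surface form [nilte].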